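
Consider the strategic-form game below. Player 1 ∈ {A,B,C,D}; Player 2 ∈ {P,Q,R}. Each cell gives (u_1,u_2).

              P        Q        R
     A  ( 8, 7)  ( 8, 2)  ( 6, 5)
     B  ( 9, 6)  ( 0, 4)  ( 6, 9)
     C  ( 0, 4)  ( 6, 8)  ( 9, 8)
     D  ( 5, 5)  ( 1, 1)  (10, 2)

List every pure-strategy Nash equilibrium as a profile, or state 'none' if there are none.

No pure NE.

(A,P): not NE [P1→B gives 9>8]
(A,Q): not NE [P2→P gives 7>2]
(A,R): not NE [P1→D gives 10>6; P2→P gives 7>5]
(B,P): not NE [P2→R gives 9>6]
(B,Q): not NE [P1→A gives 8>0; P2→R gives 9>4]
(B,R): not NE [P1→D gives 10>6]
(C,P): not NE [P1→B gives 9>0; P2→R gives 8>4]
(C,Q): not NE [P1→A gives 8>6]
(C,R): not NE [P1→D gives 10>9]
(D,P): not NE [P1→B gives 9>5]
(D,Q): not NE [P1→A gives 8>1; P2→P gives 5>1]
(D,R): not NE [P2→P gives 5>2]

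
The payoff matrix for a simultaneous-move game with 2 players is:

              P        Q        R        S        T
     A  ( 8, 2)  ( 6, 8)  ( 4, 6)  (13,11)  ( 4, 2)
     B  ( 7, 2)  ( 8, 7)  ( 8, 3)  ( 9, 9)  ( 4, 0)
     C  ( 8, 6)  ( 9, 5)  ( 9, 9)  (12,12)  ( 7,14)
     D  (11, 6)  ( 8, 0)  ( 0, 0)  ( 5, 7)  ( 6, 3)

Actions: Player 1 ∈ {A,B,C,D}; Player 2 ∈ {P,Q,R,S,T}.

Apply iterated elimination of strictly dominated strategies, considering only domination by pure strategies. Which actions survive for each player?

P1 drop B (C beats it: P:8>7 Q:9>8 R:9>8 S:12>9 T:7>4)
P2 drop P (S beats it: A:11>2 C:12>6 D:7>6)
P1 drop D (C beats it: Q:9>8 R:9>0 S:12>5 T:7>6)
P2 drop Q (S beats it: A:11>8 C:12>5)
P2 drop R (S beats it: A:11>6 C:12>9)
P1→{A,C} P2→{S,T}

Remaining: P1:{A,C} P2:{S,T}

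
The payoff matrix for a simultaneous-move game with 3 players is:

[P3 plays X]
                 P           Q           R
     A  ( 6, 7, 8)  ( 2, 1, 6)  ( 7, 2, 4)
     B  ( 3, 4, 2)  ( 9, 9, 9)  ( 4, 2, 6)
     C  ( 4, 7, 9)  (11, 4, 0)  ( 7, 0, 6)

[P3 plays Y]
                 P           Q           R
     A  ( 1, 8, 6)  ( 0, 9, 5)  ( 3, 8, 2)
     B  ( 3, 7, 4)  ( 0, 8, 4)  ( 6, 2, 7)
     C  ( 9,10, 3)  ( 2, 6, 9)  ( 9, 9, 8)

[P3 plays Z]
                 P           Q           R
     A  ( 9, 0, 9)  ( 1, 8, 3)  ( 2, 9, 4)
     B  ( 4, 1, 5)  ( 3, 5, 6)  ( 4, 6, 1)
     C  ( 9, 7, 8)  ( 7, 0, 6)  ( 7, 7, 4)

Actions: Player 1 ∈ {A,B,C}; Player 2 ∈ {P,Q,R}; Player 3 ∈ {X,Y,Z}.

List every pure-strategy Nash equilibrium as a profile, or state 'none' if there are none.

PSNE: ∅

(A,P,X): not NE [P3→Z gives 9>8]
(A,P,Y): not NE [P1→C gives 9>1; P2→Q gives 9>8; P3→Z gives 9>6]
(A,P,Z): not NE [P2→R gives 9>0]
(A,Q,X): not NE [P1→C gives 11>2; P2→P gives 7>1]
(A,Q,Y): not NE [P1→C gives 2>0; P3→X gives 6>5]
(A,Q,Z): not NE [P1→C gives 7>1; P2→R gives 9>8; P3→X gives 6>3]
(A,R,X): not NE [P2→P gives 7>2]
(A,R,Y): not NE [P1→C gives 9>3; P2→Q gives 9>8; P3→Z gives 4>2]
(A,R,Z): not NE [P1→C gives 7>2]
(B,P,X): not NE [P1→A gives 6>3; P2→Q gives 9>4; P3→Z gives 5>2]
(B,P,Y): not NE [P1→C gives 9>3; P2→Q gives 8>7; P3→Z gives 5>4]
(B,P,Z): not NE [P1→C gives 9>4; P2→R gives 6>1]
(B,Q,X): not NE [P1→C gives 11>9]
(B,Q,Y): not NE [P1→C gives 2>0; P3→X gives 9>4]
(B,Q,Z): not NE [P1→C gives 7>3; P2→R gives 6>5; P3→X gives 9>6]
(B,R,X): not NE [P1→C gives 7>4; P2→Q gives 9>2; P3→Y gives 7>6]
(B,R,Y): not NE [P1→C gives 9>6; P2→Q gives 8>2]
(B,R,Z): not NE [P1→C gives 7>4; P3→Y gives 7>1]
(C,P,X): not NE [P1→A gives 6>4]
(C,P,Y): not NE [P3→X gives 9>3]
(C,P,Z): not NE [P3→X gives 9>8]
(C,Q,X): not NE [P2→P gives 7>4; P3→Y gives 9>0]
(C,Q,Y): not NE [P2→P gives 10>6]
(C,Q,Z): not NE [P2→R gives 7>0; P3→Y gives 9>6]
(C,R,X): not NE [P2→P gives 7>0; P3→Y gives 8>6]
(C,R,Y): not NE [P2→P gives 10>9]
(C,R,Z): not NE [P3→Y gives 8>4]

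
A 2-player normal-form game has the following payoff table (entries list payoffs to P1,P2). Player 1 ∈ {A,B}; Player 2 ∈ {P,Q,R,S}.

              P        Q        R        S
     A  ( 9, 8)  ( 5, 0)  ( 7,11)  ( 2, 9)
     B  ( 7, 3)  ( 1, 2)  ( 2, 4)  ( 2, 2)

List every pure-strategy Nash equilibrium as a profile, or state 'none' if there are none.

NE set: (A,R)

(A,P): not NE [P2→R gives 11>8]
(A,Q): not NE [P2→R gives 11>0]
(A,R): NE
(A,S): not NE [P2→R gives 11>9]
(B,P): not NE [P1→A gives 9>7; P2→R gives 4>3]
(B,Q): not NE [P1→A gives 5>1; P2→R gives 4>2]
(B,R): not NE [P1→A gives 7>2]
(B,S): not NE [P2→R gives 4>2]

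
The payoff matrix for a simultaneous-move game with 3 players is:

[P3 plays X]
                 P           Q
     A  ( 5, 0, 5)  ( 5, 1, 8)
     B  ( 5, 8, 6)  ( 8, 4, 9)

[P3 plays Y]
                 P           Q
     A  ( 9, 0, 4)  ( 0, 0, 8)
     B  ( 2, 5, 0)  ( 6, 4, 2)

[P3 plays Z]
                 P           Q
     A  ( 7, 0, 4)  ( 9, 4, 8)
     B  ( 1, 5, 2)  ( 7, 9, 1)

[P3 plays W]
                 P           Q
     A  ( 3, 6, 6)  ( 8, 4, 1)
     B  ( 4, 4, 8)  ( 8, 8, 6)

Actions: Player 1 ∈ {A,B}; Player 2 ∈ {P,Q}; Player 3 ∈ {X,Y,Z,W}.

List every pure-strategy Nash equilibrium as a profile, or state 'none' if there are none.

NE set: (A,Q,Z)

(A,P,X): not NE [P2→Q gives 1>0; P3→W gives 6>5]
(A,P,Y): not NE [P3→W gives 6>4]
(A,P,Z): not NE [P2→Q gives 4>0; P3→W gives 6>4]
(A,P,W): not NE [P1→B gives 4>3]
(A,Q,X): not NE [P1→B gives 8>5]
(A,Q,Y): not NE [P1→B gives 6>0]
(A,Q,Z): NE
(A,Q,W): not NE [P2→P gives 6>4; P3→Z gives 8>1]
(B,P,X): not NE [P3→W gives 8>6]
(B,P,Y): not NE [P1→A gives 9>2; P3→W gives 8>0]
(B,P,Z): not NE [P1→A gives 7>1; P2→Q gives 9>5; P3→W gives 8>2]
(B,P,W): not NE [P2→Q gives 8>4]
(B,Q,X): not NE [P2→P gives 8>4]
(B,Q,Y): not NE [P2→P gives 5>4; P3→X gives 9>2]
(B,Q,Z): not NE [P1→A gives 9>7; P3→X gives 9>1]
(B,Q,W): not NE [P3→X gives 9>6]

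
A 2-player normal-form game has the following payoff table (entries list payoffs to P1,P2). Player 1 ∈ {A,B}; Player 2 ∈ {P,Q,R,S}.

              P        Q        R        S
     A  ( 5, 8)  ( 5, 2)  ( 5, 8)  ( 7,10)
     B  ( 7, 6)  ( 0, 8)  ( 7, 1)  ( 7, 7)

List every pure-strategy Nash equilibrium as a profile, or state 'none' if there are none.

NE set: (A,S)

(A,P): not NE [P1→B gives 7>5; P2→S gives 10>8]
(A,Q): not NE [P2→S gives 10>2]
(A,R): not NE [P1→B gives 7>5; P2→S gives 10>8]
(A,S): NE
(B,P): not NE [P2→Q gives 8>6]
(B,Q): not NE [P1→A gives 5>0]
(B,R): not NE [P2→Q gives 8>1]
(B,S): not NE [P2→Q gives 8>7]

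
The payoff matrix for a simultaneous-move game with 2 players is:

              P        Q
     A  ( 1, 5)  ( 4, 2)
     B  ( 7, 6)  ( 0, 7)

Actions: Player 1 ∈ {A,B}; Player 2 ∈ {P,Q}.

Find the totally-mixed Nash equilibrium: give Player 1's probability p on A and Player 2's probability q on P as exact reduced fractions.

(p,q) = (1/4, 2/5)

P1 indiff ⇒ q·1+(1-q)·4 = q·7+(1-q)·0 ⇒ q(-6) = (1-q)(-4) ⇒ q = 2/5
P2 indiff ⇒ p·5+(1-p)·6 = p·2+(1-p)·7 ⇒ p(3) = (1-p)(1) ⇒ p = 1/4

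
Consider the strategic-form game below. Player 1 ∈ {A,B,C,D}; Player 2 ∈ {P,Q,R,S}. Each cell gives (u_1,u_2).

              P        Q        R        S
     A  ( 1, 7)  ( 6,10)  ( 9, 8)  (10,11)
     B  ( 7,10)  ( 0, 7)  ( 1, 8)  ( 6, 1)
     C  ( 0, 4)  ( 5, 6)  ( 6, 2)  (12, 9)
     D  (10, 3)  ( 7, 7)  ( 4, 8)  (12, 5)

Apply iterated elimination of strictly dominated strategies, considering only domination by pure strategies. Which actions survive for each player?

IESDS → P1:{A,C,D} P2:{Q,R,S}

P1 drop B (D beats it: P:10>7 Q:7>0 R:4>1 S:12>6)
P2 drop P (Q beats it: A:10>7 C:6>4 D:7>3)
P1→{A,C,D} P2→{Q,R,S}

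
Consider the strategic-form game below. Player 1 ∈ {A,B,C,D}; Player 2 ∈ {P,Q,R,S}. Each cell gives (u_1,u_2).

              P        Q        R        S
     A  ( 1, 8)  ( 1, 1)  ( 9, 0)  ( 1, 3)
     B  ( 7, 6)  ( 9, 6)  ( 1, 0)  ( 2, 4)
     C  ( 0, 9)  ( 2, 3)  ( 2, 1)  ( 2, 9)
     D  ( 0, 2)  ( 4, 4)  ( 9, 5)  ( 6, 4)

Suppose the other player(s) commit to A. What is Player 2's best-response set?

u_2(P vs A) = 8
u_2(Q vs A) = 1
u_2(R vs A) = 0
u_2(S vs A) = 3
max payoff 8 at {P}

P2 best: {P}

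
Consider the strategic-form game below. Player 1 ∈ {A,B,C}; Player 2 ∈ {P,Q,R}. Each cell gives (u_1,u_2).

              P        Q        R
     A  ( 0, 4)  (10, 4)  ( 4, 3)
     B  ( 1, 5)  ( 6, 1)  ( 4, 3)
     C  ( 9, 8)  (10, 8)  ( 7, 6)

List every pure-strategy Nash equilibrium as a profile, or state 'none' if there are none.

NE set: (A,Q), (C,P), (C,Q)

(A,P): not NE [P1→C gives 9>0]
(A,Q): NE
(A,R): not NE [P1→C gives 7>4; P2→Q gives 4>3]
(B,P): not NE [P1→C gives 9>1]
(B,Q): not NE [P1→C gives 10>6; P2→P gives 5>1]
(B,R): not NE [P1→C gives 7>4; P2→P gives 5>3]
(C,P): NE
(C,Q): NE
(C,R): not NE [P2→Q gives 8>6]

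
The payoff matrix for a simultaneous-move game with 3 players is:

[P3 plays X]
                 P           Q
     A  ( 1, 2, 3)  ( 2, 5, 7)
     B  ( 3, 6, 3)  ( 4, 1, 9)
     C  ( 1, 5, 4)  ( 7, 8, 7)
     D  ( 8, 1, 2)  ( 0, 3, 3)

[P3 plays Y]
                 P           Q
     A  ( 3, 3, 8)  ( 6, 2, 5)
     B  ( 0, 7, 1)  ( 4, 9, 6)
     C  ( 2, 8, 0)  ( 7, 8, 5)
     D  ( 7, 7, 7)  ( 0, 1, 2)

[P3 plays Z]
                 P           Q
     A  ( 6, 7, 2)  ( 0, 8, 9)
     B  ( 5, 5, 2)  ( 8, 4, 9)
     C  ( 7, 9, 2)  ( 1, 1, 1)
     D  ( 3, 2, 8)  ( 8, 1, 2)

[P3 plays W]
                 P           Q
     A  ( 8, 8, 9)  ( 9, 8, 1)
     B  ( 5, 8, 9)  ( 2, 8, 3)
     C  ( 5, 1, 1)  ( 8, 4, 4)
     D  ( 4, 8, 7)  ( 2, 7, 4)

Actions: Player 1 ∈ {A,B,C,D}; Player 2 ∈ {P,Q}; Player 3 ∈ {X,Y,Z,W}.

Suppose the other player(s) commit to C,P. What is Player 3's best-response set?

u_3(X vs C,P) = 4
u_3(Y vs C,P) = 0
u_3(Z vs C,P) = 2
u_3(W vs C,P) = 1
max payoff 4 at {X}

BR_3 = {X}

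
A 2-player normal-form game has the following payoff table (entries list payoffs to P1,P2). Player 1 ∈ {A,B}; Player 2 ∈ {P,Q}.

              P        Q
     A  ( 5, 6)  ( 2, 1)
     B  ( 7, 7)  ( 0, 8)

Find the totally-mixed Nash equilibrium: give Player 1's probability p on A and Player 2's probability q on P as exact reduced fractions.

P1 indiff ⇒ q·5+(1-q)·2 = q·7+(1-q)·0 ⇒ q(-2) = (1-q)(-2) ⇒ q = 1/2
P2 indiff ⇒ p·6+(1-p)·7 = p·1+(1-p)·8 ⇒ p(5) = (1-p)(1) ⇒ p = 1/6

p=1/6, q=1/2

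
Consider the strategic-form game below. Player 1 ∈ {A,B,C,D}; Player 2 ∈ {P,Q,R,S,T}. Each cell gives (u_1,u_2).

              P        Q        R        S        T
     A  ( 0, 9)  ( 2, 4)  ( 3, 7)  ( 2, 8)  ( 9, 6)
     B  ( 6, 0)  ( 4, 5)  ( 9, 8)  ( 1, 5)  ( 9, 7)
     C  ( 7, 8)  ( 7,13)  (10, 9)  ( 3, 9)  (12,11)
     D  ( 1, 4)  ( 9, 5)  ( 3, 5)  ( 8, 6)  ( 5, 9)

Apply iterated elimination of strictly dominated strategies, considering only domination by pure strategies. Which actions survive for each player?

P1 drop A (C beats it: P:7>0 Q:7>2 R:10>3 S:3>2 T:12>9)
P1 drop B (C beats it: P:7>6 Q:7>4 R:10>9 S:3>1 T:12>9)
P2 drop P (Q beats it: C:13>8 D:5>4)
P2 drop R (T beats it: C:11>9 D:9>5)
P2 drop S (T beats it: C:11>9 D:9>6)
P1→{C,D} P2→{Q,T}

IESDS → P1:{C,D} P2:{Q,T}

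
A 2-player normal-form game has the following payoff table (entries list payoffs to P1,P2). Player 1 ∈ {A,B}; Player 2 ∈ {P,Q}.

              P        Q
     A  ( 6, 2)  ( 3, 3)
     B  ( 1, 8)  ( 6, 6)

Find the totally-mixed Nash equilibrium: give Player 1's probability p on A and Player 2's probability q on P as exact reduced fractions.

(p,q) = (2/3, 3/8)

P1 indiff ⇒ q·6+(1-q)·3 = q·1+(1-q)·6 ⇒ q(5) = (1-q)(3) ⇒ q = 3/8
P2 indiff ⇒ p·2+(1-p)·8 = p·3+(1-p)·6 ⇒ p(-1) = (1-p)(-2) ⇒ p = 2/3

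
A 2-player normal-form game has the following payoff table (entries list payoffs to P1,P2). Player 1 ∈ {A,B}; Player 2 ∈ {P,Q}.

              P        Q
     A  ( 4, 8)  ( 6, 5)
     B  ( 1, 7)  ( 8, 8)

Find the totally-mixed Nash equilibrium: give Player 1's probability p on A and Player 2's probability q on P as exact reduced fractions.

P1 indiff ⇒ q·4+(1-q)·6 = q·1+(1-q)·8 ⇒ q(3) = (1-q)(2) ⇒ q = 2/5
P2 indiff ⇒ p·8+(1-p)·7 = p·5+(1-p)·8 ⇒ p(3) = (1-p)(1) ⇒ p = 1/4

(p,q) = (1/4, 2/5)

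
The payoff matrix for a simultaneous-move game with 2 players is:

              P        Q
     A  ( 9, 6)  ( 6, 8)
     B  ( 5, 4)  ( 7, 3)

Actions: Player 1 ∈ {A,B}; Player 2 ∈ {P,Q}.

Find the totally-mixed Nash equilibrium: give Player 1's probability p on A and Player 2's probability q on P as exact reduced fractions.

P1 indiff ⇒ q·9+(1-q)·6 = q·5+(1-q)·7 ⇒ q(4) = (1-q)(1) ⇒ q = 1/5
P2 indiff ⇒ p·6+(1-p)·4 = p·8+(1-p)·3 ⇒ p(-2) = (1-p)(-1) ⇒ p = 1/3

p=1/3, q=1/5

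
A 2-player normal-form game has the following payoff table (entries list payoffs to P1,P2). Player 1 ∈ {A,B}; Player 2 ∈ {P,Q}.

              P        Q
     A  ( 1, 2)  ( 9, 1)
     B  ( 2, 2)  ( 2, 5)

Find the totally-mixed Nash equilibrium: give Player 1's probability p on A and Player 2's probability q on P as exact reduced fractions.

P1 indiff ⇒ q·1+(1-q)·9 = q·2+(1-q)·2 ⇒ q(-1) = (1-q)(-7) ⇒ q = 7/8
P2 indiff ⇒ p·2+(1-p)·2 = p·1+(1-p)·5 ⇒ p(1) = (1-p)(3) ⇒ p = 3/4

(p,q) = (3/4, 7/8)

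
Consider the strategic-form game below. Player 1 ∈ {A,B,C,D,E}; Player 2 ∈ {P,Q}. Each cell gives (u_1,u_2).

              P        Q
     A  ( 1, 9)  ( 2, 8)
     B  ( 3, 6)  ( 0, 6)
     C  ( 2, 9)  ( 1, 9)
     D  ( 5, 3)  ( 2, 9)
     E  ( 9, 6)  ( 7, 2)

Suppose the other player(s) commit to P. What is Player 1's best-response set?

u_1(A vs P) = 1
u_1(B vs P) = 3
u_1(C vs P) = 2
u_1(D vs P) = 5
u_1(E vs P) = 9
max payoff 9 at {E}

P1 best: {E}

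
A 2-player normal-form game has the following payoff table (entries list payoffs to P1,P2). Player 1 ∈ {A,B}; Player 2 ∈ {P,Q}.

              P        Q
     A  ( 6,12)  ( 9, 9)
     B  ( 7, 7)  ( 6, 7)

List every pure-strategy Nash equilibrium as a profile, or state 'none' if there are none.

(A,P): not NE [P1→B gives 7>6]
(A,Q): not NE [P2→P gives 12>9]
(B,P): NE
(B,Q): not NE [P1→A gives 9>6]

PSNE = {(B,P)}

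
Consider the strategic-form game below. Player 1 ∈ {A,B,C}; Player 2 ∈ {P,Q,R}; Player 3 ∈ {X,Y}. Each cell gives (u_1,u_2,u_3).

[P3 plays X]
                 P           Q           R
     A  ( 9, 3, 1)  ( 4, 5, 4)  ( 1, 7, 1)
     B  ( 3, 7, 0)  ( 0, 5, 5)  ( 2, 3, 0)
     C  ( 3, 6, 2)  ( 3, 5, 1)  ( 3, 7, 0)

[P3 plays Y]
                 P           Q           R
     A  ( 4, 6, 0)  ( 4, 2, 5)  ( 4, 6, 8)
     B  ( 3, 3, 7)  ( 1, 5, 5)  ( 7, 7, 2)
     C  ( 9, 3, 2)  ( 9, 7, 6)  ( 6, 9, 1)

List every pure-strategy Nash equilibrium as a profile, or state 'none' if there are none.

PSNE = {(B,R,Y)}

(A,P,X): not NE [P2→R gives 7>3]
(A,P,Y): not NE [P1→C gives 9>4; P3→X gives 1>0]
(A,Q,X): not NE [P2→R gives 7>5; P3→Y gives 5>4]
(A,Q,Y): not NE [P1→C gives 9>4; P2→R gives 6>2]
(A,R,X): not NE [P1→C gives 3>1; P3→Y gives 8>1]
(A,R,Y): not NE [P1→B gives 7>4]
(B,P,X): not NE [P1→A gives 9>3; P3→Y gives 7>0]
(B,P,Y): not NE [P1→C gives 9>3; P2→R gives 7>3]
(B,Q,X): not NE [P1→A gives 4>0; P2→P gives 7>5]
(B,Q,Y): not NE [P1→C gives 9>1; P2→R gives 7>5]
(B,R,X): not NE [P1→C gives 3>2; P2→P gives 7>3; P3→Y gives 2>0]
(B,R,Y): NE
(C,P,X): not NE [P1→A gives 9>3; P2→R gives 7>6]
(C,P,Y): not NE [P2→R gives 9>3]
(C,Q,X): not NE [P1→A gives 4>3; P2→R gives 7>5; P3→Y gives 6>1]
(C,Q,Y): not NE [P2→R gives 9>7]
(C,R,X): not NE [P3→Y gives 1>0]
(C,R,Y): not NE [P1→B gives 7>6]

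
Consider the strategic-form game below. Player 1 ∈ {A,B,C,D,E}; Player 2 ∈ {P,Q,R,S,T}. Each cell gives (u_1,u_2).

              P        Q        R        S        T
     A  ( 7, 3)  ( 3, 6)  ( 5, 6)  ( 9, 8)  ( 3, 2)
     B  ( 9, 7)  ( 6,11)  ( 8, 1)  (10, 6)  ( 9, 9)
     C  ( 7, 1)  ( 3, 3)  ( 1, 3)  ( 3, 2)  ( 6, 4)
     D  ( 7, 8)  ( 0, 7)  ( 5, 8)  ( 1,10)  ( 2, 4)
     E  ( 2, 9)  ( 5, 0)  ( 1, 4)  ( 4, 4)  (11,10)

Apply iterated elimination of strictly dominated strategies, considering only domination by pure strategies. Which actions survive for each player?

Remaining: P1:{B,E} P2:{Q,T}

P1 drop A (B beats it: P:9>7 Q:6>3 R:8>5 S:10>9 T:9>3)
P1 drop C (B beats it: P:9>7 Q:6>3 R:8>1 S:10>3 T:9>6)
P1 drop D (B beats it: P:9>7 Q:6>0 R:8>5 S:10>1 T:9>2)
P2 drop P (T beats it: B:9>7 E:10>9)
P2 drop R (T beats it: B:9>1 E:10>4)
P2 drop S (T beats it: B:9>6 E:10>4)
P1→{B,E} P2→{Q,T}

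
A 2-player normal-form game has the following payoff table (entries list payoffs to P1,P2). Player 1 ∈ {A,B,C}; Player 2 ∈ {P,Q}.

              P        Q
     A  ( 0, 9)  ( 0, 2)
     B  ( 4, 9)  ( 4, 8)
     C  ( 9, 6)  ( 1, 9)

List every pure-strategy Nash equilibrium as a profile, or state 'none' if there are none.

(A,P): not NE [P1→C gives 9>0]
(A,Q): not NE [P1→B gives 4>0; P2→P gives 9>2]
(B,P): not NE [P1→C gives 9>4]
(B,Q): not NE [P2→P gives 9>8]
(C,P): not NE [P2→Q gives 9>6]
(C,Q): not NE [P1→B gives 4>1]

Equilibria: none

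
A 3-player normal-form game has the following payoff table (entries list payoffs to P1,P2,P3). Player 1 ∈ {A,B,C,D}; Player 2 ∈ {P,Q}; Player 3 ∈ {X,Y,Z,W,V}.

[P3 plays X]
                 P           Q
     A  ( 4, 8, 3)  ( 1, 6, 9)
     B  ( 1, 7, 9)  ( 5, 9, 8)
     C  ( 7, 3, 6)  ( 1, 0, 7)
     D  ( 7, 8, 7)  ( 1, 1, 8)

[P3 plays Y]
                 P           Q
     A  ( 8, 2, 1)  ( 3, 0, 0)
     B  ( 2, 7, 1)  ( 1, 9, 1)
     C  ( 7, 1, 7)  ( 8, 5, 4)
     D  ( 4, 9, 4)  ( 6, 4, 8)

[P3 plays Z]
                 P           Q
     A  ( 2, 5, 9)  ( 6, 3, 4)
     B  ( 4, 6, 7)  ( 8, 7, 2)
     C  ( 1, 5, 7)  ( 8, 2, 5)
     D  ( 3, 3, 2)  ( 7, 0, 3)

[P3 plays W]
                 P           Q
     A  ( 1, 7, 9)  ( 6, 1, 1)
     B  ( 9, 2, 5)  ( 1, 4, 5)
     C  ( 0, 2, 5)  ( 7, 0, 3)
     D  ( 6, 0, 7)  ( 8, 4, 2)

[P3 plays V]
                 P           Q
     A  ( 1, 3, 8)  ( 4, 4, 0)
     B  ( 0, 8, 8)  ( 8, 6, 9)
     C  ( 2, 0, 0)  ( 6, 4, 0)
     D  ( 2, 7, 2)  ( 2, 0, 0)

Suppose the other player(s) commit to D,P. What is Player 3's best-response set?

u_3(X vs D,P) = 7
u_3(Y vs D,P) = 4
u_3(Z vs D,P) = 2
u_3(W vs D,P) = 7
u_3(V vs D,P) = 2
max payoff 7 at {X,W}

argmax u_3 = {X,W}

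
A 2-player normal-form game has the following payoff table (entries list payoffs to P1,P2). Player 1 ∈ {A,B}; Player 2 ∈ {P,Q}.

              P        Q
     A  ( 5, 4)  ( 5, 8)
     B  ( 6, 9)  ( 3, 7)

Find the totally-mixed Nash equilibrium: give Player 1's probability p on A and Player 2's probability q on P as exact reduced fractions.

P1 mixes 1/3 on A; P2 mixes 2/3 on P

P1 indiff ⇒ q·5+(1-q)·5 = q·6+(1-q)·3 ⇒ q(-1) = (1-q)(-2) ⇒ q = 2/3
P2 indiff ⇒ p·4+(1-p)·9 = p·8+(1-p)·7 ⇒ p(-4) = (1-p)(-2) ⇒ p = 1/3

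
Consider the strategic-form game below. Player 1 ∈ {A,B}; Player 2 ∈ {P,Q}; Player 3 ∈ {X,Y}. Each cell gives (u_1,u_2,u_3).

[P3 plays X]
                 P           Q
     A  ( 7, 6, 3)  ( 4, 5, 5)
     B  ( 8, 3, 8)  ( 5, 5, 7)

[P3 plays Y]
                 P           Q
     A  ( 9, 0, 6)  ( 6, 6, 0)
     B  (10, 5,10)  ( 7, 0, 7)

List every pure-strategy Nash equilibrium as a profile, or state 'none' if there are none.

(A,P,X): not NE [P1→B gives 8>7; P3→Y gives 6>3]
(A,P,Y): not NE [P1→B gives 10>9; P2→Q gives 6>0]
(A,Q,X): not NE [P1→B gives 5>4; P2→P gives 6>5]
(A,Q,Y): not NE [P1→B gives 7>6; P3→X gives 5>0]
(B,P,X): not NE [P2→Q gives 5>3; P3→Y gives 10>8]
(B,P,Y): NE
(B,Q,X): NE
(B,Q,Y): not NE [P2→P gives 5>0]

NE set: (B,P,Y), (B,Q,X)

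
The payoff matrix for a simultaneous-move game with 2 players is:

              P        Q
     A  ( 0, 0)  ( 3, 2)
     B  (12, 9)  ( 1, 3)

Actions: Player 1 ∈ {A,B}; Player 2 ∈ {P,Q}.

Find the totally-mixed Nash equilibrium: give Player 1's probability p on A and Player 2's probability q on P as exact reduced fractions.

P1 mixes 3/4 on A; P2 mixes 1/7 on P

P1 indiff ⇒ q·0+(1-q)·3 = q·12+(1-q)·1 ⇒ q(-12) = (1-q)(-2) ⇒ q = 1/7
P2 indiff ⇒ p·0+(1-p)·9 = p·2+(1-p)·3 ⇒ p(-2) = (1-p)(-6) ⇒ p = 3/4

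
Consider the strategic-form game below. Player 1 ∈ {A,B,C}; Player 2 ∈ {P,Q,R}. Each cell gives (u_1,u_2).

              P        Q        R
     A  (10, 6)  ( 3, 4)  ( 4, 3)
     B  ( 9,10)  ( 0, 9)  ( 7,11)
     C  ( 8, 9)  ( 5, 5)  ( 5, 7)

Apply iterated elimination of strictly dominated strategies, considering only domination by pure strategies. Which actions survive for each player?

IESDS → P1:{A,B} P2:{P,R}

P2 drop Q (P beats it: A:6>4 B:10>9 C:9>5)
P1 drop C (B beats it: P:9>8 R:7>5)
P1→{A,B} P2→{P,R}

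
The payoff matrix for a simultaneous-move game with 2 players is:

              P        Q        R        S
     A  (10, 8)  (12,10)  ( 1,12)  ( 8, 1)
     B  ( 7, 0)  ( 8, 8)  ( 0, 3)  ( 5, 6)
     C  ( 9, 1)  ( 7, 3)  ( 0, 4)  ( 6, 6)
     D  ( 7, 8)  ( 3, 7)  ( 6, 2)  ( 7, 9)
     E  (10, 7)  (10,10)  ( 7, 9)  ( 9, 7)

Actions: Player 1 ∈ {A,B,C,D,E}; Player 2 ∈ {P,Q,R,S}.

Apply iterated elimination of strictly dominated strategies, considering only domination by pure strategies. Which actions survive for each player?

P1 drop B (A beats it: P:10>7 Q:12>8 R:1>0 S:8>5)
P1 drop C (A beats it: P:10>9 Q:12>7 R:1>0 S:8>6)
P1 drop D (E beats it: P:10>7 Q:10>3 R:7>6 S:9>7)
P2 drop P (Q beats it: A:10>8 E:10>7)
P2 drop S (Q beats it: A:10>1 E:10>7)
P1→{A,E} P2→{Q,R}

Survivors P1:{A,E} P2:{Q,R}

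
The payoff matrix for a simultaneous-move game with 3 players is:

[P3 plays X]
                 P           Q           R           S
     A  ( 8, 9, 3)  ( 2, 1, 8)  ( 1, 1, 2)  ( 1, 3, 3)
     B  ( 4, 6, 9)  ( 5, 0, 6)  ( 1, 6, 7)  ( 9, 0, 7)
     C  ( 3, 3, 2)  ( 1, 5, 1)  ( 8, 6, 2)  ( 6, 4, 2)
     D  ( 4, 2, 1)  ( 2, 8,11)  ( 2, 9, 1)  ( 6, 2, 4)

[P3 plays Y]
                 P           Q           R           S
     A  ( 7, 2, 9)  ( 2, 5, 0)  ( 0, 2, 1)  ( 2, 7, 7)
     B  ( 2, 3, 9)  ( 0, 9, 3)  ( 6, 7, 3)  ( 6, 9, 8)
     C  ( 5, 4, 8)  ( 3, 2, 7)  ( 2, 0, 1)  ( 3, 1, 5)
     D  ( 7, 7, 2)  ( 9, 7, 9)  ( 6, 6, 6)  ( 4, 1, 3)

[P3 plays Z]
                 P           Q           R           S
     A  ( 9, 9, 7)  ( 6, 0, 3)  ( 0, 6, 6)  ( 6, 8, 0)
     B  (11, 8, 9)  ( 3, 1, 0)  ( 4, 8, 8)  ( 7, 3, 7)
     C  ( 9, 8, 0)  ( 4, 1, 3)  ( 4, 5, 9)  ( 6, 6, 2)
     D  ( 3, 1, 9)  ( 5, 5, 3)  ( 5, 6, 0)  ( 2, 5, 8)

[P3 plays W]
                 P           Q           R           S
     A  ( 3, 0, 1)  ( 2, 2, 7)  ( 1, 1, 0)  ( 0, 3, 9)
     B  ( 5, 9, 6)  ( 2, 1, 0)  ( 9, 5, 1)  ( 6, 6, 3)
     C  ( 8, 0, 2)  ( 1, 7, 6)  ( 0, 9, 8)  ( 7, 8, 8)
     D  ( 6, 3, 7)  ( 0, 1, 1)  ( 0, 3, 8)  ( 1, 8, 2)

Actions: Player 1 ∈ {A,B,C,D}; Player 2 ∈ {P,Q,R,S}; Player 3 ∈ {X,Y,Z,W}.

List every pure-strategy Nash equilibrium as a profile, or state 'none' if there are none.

Nash profiles: (B,P,Z), (B,S,Y)

(A,P,X): not NE [P3→Y gives 9>3]
(A,P,Y): not NE [P2→S gives 7>2]
(A,P,Z): not NE [P1→B gives 11>9; P3→Y gives 9>7]
(A,P,W): not NE [P1→C gives 8>3; P2→S gives 3>0; P3→Y gives 9>1]
(A,Q,X): not NE [P1→B gives 5>2; P2→P gives 9>1]
(A,Q,Y): not NE [P1→D gives 9>2; P2→S gives 7>5; P3→X gives 8>0]
(A,Q,Z): not NE [P2→P gives 9>0; P3→X gives 8>3]
(A,Q,W): not NE [P2→S gives 3>2; P3→X gives 8>7]
(A,R,X): not NE [P1→C gives 8>1; P2→P gives 9>1; P3→Z gives 6>2]
(A,R,Y): not NE [P1→D gives 6>0; P2→S gives 7>2; P3→Z gives 6>1]
(A,R,Z): not NE [P1→D gives 5>0; P2→P gives 9>6]
(A,R,W): not NE [P1→B gives 9>1; P2→S gives 3>1; P3→Z gives 6>0]
(A,S,X): not NE [P1→B gives 9>1; P2→P gives 9>3; P3→W gives 9>3]
(A,S,Y): not NE [P1→B gives 6>2; P3→W gives 9>7]
(A,S,Z): not NE [P1→B gives 7>6; P2→P gives 9>8; P3→W gives 9>0]
(A,S,W): not NE [P1→C gives 7>0]
(B,P,X): not NE [P1→A gives 8>4]
(B,P,Y): not NE [P1→D gives 7>2; P2→S gives 9>3]
(B,P,Z): NE
(B,P,W): not NE [P1→C gives 8>5; P3→Z gives 9>6]
(B,Q,X): not NE [P2→R gives 6>0]
(B,Q,Y): not NE [P1→D gives 9>0; P3→X gives 6>3]
(B,Q,Z): not NE [P1→A gives 6>3; P2→R gives 8>1; P3→X gives 6>0]
(B,Q,W): not NE [P2→P gives 9>1; P3→X gives 6>0]
(B,R,X): not NE [P1→C gives 8>1; P3→Z gives 8>7]
(B,R,Y): not NE [P2→S gives 9>7; P3→Z gives 8>3]
(B,R,Z): not NE [P1→D gives 5>4]
(B,R,W): not NE [P2→P gives 9>5; P3→Z gives 8>1]
(B,S,X): not NE [P2→R gives 6>0; P3→Y gives 8>7]
(B,S,Y): NE
(B,S,Z): not NE [P2→R gives 8>3; P3→Y gives 8>7]
(B,S,W): not NE [P1→C gives 7>6; P2→P gives 9>6; P3→Y gives 8>3]
(C,P,X): not NE [P1→A gives 8>3; P2→R gives 6>3; P3→Y gives 8>2]
(C,P,Y): not NE [P1→D gives 7>5]
(C,P,Z): not NE [P1→B gives 11>9; P3→Y gives 8>0]
(C,P,W): not NE [P2→R gives 9>0; P3→Y gives 8>2]
(C,Q,X): not NE [P1→B gives 5>1; P2→R gives 6>5; P3→Y gives 7>1]
(C,Q,Y): not NE [P1→D gives 9>3; P2→P gives 4>2]
(C,Q,Z): not NE [P1→A gives 6>4; P2→P gives 8>1; P3→Y gives 7>3]
(C,Q,W): not NE [P1→B gives 2>1; P2→R gives 9>7; P3→Y gives 7>6]
(C,R,X): not NE [P3→Z gives 9>2]
(C,R,Y): not NE [P1→D gives 6>2; P2→P gives 4>0; P3→Z gives 9>1]
(C,R,Z): not NE [P1→D gives 5>4; P2→P gives 8>5]
(C,R,W): not NE [P1→B gives 9>0; P3→Z gives 9>8]
(C,S,X): not NE [P1→B gives 9>6; P2→R gives 6>4; P3→W gives 8>2]
(C,S,Y): not NE [P1→B gives 6>3; P2→P gives 4>1; P3→W gives 8>5]
(C,S,Z): not NE [P1→B gives 7>6; P2→P gives 8>6; P3→W gives 8>2]
(C,S,W): not NE [P2→R gives 9>8]
(D,P,X): not NE [P1→A gives 8>4; P2→R gives 9>2; P3→Z gives 9>1]
(D,P,Y): not NE [P3→Z gives 9>2]
(D,P,Z): not NE [P1→B gives 11>3; P2→R gives 6>1]
(D,P,W): not NE [P1→C gives 8>6; P2→S gives 8>3; P3→Z gives 9>7]
(D,Q,X): not NE [P1→B gives 5>2; P2→R gives 9>8]
(D,Q,Y): not NE [P3→X gives 11>9]
(D,Q,Z): not NE [P1→A gives 6>5; P2→R gives 6>5; P3→X gives 11>3]
(D,Q,W): not NE [P1→B gives 2>0; P2→S gives 8>1; P3→X gives 11>1]
(D,R,X): not NE [P1→C gives 8>2; P3→W gives 8>1]
(D,R,Y): not NE [P2→Q gives 7>6; P3→W gives 8>6]
(D,R,Z): not NE [P3→W gives 8>0]
(D,R,W): not NE [P1→B gives 9>0; P2→S gives 8>3]
(D,S,X): not NE [P1→B gives 9>6; P2→R gives 9>2; P3→Z gives 8>4]
(D,S,Y): not NE [P1→B gives 6>4; P2→Q gives 7>1; P3→Z gives 8>3]
(D,S,Z): not NE [P1→B gives 7>2; P2→R gives 6>5]
(D,S,W): not NE [P1→C gives 7>1; P3→Z gives 8>2]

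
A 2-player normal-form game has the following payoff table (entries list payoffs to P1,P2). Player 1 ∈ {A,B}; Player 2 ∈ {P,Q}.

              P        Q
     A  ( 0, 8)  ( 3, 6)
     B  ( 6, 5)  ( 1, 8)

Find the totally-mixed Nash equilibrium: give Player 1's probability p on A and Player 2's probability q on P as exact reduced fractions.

P1 indiff ⇒ q·0+(1-q)·3 = q·6+(1-q)·1 ⇒ q(-6) = (1-q)(-2) ⇒ q = 1/4
P2 indiff ⇒ p·8+(1-p)·5 = p·6+(1-p)·8 ⇒ p(2) = (1-p)(3) ⇒ p = 3/5

P1 mixes 3/5 on A; P2 mixes 1/4 on P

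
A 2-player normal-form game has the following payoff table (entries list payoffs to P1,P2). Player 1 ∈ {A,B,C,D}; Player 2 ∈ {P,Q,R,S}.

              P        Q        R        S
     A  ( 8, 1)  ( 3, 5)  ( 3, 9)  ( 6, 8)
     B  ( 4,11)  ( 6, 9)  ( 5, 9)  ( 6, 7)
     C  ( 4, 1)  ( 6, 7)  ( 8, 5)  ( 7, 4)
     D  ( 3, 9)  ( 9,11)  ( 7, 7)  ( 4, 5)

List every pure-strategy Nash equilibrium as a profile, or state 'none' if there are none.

Nash profiles: (D,Q)

(A,P): not NE [P2→R gives 9>1]
(A,Q): not NE [P1→D gives 9>3; P2→R gives 9>5]
(A,R): not NE [P1→C gives 8>3]
(A,S): not NE [P1→C gives 7>6; P2→R gives 9>8]
(B,P): not NE [P1→A gives 8>4]
(B,Q): not NE [P1→D gives 9>6; P2→P gives 11>9]
(B,R): not NE [P1→C gives 8>5; P2→P gives 11>9]
(B,S): not NE [P1→C gives 7>6; P2→P gives 11>7]
(C,P): not NE [P1→A gives 8>4; P2→Q gives 7>1]
(C,Q): not NE [P1→D gives 9>6]
(C,R): not NE [P2→Q gives 7>5]
(C,S): not NE [P2→Q gives 7>4]
(D,P): not NE [P1→A gives 8>3; P2→Q gives 11>9]
(D,Q): NE
(D,R): not NE [P1→C gives 8>7; P2→Q gives 11>7]
(D,S): not NE [P1→C gives 7>4; P2→Q gives 11>5]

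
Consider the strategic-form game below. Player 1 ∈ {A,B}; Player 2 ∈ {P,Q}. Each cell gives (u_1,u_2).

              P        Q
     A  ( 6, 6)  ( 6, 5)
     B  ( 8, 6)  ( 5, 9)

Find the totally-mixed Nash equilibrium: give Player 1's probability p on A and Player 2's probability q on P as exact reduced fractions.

(p,q) = (3/4, 1/3)

P1 indiff ⇒ q·6+(1-q)·6 = q·8+(1-q)·5 ⇒ q(-2) = (1-q)(-1) ⇒ q = 1/3
P2 indiff ⇒ p·6+(1-p)·6 = p·5+(1-p)·9 ⇒ p(1) = (1-p)(3) ⇒ p = 3/4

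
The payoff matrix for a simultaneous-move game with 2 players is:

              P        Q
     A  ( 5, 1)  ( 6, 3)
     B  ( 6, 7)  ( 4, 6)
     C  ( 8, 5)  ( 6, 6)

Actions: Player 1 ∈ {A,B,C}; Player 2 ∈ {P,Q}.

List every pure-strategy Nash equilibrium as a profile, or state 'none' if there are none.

Nash profiles: (A,Q), (C,Q)

(A,P): not NE [P1→C gives 8>5; P2→Q gives 3>1]
(A,Q): NE
(B,P): not NE [P1→C gives 8>6]
(B,Q): not NE [P1→C gives 6>4; P2→P gives 7>6]
(C,P): not NE [P2→Q gives 6>5]
(C,Q): NE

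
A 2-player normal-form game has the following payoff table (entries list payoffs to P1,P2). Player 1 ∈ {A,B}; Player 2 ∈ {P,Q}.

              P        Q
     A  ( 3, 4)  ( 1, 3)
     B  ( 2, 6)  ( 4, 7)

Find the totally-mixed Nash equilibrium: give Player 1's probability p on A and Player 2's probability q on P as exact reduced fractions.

P1 mixes 1/2 on A; P2 mixes 3/4 on P

P1 indiff ⇒ q·3+(1-q)·1 = q·2+(1-q)·4 ⇒ q(1) = (1-q)(3) ⇒ q = 3/4
P2 indiff ⇒ p·4+(1-p)·6 = p·3+(1-p)·7 ⇒ p(1) = (1-p)(1) ⇒ p = 1/2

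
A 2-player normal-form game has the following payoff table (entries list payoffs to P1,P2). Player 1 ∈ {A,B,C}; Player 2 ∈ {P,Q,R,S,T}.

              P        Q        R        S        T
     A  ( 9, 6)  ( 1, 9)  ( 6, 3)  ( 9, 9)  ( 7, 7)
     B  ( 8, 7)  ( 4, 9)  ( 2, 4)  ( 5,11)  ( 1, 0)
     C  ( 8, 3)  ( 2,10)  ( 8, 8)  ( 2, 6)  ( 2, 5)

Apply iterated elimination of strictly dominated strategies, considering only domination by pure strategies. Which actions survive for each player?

IESDS → P1:{A,B} P2:{Q,S}

P2 drop P (Q beats it: A:9>6 B:9>7 C:10>3)
P2 drop R (Q beats it: A:9>3 B:9>4 C:10>8)
P2 drop T (Q beats it: A:9>7 B:9>0 C:10>5)
P1 drop C (B beats it: Q:4>2 S:5>2)
P1→{A,B} P2→{Q,S}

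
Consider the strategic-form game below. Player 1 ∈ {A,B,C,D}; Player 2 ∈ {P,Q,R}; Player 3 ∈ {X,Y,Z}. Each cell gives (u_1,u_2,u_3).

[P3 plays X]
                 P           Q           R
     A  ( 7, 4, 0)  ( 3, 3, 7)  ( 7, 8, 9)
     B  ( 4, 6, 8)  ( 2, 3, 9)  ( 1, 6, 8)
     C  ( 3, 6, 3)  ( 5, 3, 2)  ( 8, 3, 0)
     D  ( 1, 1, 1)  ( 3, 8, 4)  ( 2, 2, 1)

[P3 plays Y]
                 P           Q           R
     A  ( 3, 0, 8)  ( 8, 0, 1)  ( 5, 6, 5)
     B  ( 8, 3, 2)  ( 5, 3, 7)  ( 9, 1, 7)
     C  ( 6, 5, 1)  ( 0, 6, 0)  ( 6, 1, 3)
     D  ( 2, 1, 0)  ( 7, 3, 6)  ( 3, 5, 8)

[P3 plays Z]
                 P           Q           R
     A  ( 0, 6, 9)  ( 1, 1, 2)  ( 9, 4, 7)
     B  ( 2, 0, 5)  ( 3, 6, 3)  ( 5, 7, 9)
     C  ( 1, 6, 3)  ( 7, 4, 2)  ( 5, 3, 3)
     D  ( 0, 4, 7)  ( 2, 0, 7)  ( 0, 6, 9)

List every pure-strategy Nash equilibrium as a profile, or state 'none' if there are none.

Equilibria: none

(A,P,X): not NE [P2→R gives 8>4; P3→Z gives 9>0]
(A,P,Y): not NE [P1→B gives 8>3; P2→R gives 6>0; P3→Z gives 9>8]
(A,P,Z): not NE [P1→B gives 2>0]
(A,Q,X): not NE [P1→C gives 5>3; P2→R gives 8>3]
(A,Q,Y): not NE [P2→R gives 6>0; P3→X gives 7>1]
(A,Q,Z): not NE [P1→C gives 7>1; P2→P gives 6>1; P3→X gives 7>2]
(A,R,X): not NE [P1→C gives 8>7]
(A,R,Y): not NE [P1→B gives 9>5; P3→X gives 9>5]
(A,R,Z): not NE [P2→P gives 6>4; P3→X gives 9>7]
(B,P,X): not NE [P1→A gives 7>4]
(B,P,Y): not NE [P3→X gives 8>2]
(B,P,Z): not NE [P2→R gives 7>0; P3→X gives 8>5]
(B,Q,X): not NE [P1→C gives 5>2; P2→R gives 6>3]
(B,Q,Y): not NE [P1→A gives 8>5; P3→X gives 9>7]
(B,Q,Z): not NE [P1→C gives 7>3; P2→R gives 7>6; P3→X gives 9>3]
(B,R,X): not NE [P1→C gives 8>1; P3→Z gives 9>8]
(B,R,Y): not NE [P2→Q gives 3>1; P3→Z gives 9>7]
(B,R,Z): not NE [P1→A gives 9>5]
(C,P,X): not NE [P1→A gives 7>3]
(C,P,Y): not NE [P1→B gives 8>6; P2→Q gives 6>5; P3→Z gives 3>1]
(C,P,Z): not NE [P1→B gives 2>1]
(C,Q,X): not NE [P2→P gives 6>3]
(C,Q,Y): not NE [P1→A gives 8>0; P3→Z gives 2>0]
(C,Q,Z): not NE [P2→P gives 6>4]
(C,R,X): not NE [P2→P gives 6>3; P3→Z gives 3>0]
(C,R,Y): not NE [P1→B gives 9>6; P2→Q gives 6>1]
(C,R,Z): not NE [P1→A gives 9>5; P2→P gives 6>3]
(D,P,X): not NE [P1→A gives 7>1; P2→Q gives 8>1; P3→Z gives 7>1]
(D,P,Y): not NE [P1→B gives 8>2; P2→R gives 5>1; P3→Z gives 7>0]
(D,P,Z): not NE [P1→B gives 2>0; P2→R gives 6>4]
(D,Q,X): not NE [P1→C gives 5>3; P3→Z gives 7>4]
(D,Q,Y): not NE [P1→A gives 8>7; P2→R gives 5>3; P3→Z gives 7>6]
(D,Q,Z): not NE [P1→C gives 7>2; P2→R gives 6>0]
(D,R,X): not NE [P1→C gives 8>2; P2→Q gives 8>2; P3→Z gives 9>1]
(D,R,Y): not NE [P1→B gives 9>3; P3→Z gives 9>8]
(D,R,Z): not NE [P1→A gives 9>0]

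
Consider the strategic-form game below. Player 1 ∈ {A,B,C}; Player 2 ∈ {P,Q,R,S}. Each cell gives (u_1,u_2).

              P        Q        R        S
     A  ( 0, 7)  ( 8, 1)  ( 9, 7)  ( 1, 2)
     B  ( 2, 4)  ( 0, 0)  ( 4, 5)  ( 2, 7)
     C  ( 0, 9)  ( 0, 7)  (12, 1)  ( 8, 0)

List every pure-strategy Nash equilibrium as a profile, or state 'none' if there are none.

Equilibria: none

(A,P): not NE [P1→B gives 2>0]
(A,Q): not NE [P2→R gives 7>1]
(A,R): not NE [P1→C gives 12>9]
(A,S): not NE [P1→C gives 8>1; P2→R gives 7>2]
(B,P): not NE [P2→S gives 7>4]
(B,Q): not NE [P1→A gives 8>0; P2→S gives 7>0]
(B,R): not NE [P1→C gives 12>4; P2→S gives 7>5]
(B,S): not NE [P1→C gives 8>2]
(C,P): not NE [P1→B gives 2>0]
(C,Q): not NE [P1→A gives 8>0; P2→P gives 9>7]
(C,R): not NE [P2→P gives 9>1]
(C,S): not NE [P2→P gives 9>0]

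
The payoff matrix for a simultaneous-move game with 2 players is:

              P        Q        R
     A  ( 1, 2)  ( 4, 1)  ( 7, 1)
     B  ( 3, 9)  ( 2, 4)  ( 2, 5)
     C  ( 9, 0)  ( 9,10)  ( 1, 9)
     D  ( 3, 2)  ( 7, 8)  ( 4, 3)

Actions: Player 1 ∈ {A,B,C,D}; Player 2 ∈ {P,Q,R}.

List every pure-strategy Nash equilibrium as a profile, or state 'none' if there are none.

PSNE = {(C,Q)}

(A,P): not NE [P1→C gives 9>1]
(A,Q): not NE [P1→C gives 9>4; P2→P gives 2>1]
(A,R): not NE [P2→P gives 2>1]
(B,P): not NE [P1→C gives 9>3]
(B,Q): not NE [P1→C gives 9>2; P2→P gives 9>4]
(B,R): not NE [P1→A gives 7>2; P2→P gives 9>5]
(C,P): not NE [P2→Q gives 10>0]
(C,Q): NE
(C,R): not NE [P1→A gives 7>1; P2→Q gives 10>9]
(D,P): not NE [P1→C gives 9>3; P2→Q gives 8>2]
(D,Q): not NE [P1→C gives 9>7]
(D,R): not NE [P1→A gives 7>4; P2→Q gives 8>3]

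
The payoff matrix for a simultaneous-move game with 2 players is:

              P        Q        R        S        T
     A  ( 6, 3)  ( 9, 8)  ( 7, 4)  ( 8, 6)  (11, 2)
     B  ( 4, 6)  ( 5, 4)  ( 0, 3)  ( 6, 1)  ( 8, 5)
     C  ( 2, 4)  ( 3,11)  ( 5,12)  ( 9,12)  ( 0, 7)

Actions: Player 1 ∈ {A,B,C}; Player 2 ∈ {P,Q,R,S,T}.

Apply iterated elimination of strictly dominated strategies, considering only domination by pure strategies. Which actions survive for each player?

P1 drop B (A beats it: P:6>4 Q:9>5 R:7>0 S:8>6 T:11>8)
P2 drop P (Q beats it: A:8>3 C:11>4)
P2 drop T (Q beats it: A:8>2 C:11>7)
P1→{A,C} P2→{Q,R,S}

Survivors P1:{A,C} P2:{Q,R,S}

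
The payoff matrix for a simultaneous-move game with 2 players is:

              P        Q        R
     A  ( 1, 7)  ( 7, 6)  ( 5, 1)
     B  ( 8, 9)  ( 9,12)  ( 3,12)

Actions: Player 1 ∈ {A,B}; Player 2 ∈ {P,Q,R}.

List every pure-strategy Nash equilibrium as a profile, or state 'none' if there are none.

Nash profiles: (B,Q)

(A,P): not NE [P1→B gives 8>1]
(A,Q): not NE [P1→B gives 9>7; P2→P gives 7>6]
(A,R): not NE [P2→P gives 7>1]
(B,P): not NE [P2→R gives 12>9]
(B,Q): NE
(B,R): not NE [P1→A gives 5>3]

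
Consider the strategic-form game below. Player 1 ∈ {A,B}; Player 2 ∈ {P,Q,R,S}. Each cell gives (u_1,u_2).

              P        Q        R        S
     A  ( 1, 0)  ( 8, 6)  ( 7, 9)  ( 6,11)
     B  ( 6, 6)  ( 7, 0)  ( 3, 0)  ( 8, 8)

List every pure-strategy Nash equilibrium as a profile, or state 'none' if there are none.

(A,P): not NE [P1→B gives 6>1; P2→S gives 11>0]
(A,Q): not NE [P2→S gives 11>6]
(A,R): not NE [P2→S gives 11>9]
(A,S): not NE [P1→B gives 8>6]
(B,P): not NE [P2→S gives 8>6]
(B,Q): not NE [P1→A gives 8>7; P2→S gives 8>0]
(B,R): not NE [P1→A gives 7>3; P2→S gives 8>0]
(B,S): NE

NE set: (B,S)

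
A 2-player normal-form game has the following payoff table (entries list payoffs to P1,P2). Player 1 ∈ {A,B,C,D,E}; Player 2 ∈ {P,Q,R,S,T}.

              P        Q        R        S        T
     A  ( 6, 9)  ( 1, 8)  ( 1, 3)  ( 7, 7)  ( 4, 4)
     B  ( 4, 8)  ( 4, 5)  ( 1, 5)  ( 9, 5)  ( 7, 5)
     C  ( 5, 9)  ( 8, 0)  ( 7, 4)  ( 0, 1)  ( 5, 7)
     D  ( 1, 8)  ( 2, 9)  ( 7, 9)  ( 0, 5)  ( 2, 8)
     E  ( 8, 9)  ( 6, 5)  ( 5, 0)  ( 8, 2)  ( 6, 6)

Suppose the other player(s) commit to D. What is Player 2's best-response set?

u_2(P vs D) = 8
u_2(Q vs D) = 9
u_2(R vs D) = 9
u_2(S vs D) = 5
u_2(T vs D) = 8
max payoff 9 at {Q,R}

BR_2 = {Q,R}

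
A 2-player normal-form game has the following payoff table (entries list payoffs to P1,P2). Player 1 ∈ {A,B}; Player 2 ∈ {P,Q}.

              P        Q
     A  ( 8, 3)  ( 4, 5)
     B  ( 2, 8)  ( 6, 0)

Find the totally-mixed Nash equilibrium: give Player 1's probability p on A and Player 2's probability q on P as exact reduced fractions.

P1 indiff ⇒ q·8+(1-q)·4 = q·2+(1-q)·6 ⇒ q(6) = (1-q)(2) ⇒ q = 1/4
P2 indiff ⇒ p·3+(1-p)·8 = p·5+(1-p)·0 ⇒ p(-2) = (1-p)(-8) ⇒ p = 4/5

p=4/5, q=1/4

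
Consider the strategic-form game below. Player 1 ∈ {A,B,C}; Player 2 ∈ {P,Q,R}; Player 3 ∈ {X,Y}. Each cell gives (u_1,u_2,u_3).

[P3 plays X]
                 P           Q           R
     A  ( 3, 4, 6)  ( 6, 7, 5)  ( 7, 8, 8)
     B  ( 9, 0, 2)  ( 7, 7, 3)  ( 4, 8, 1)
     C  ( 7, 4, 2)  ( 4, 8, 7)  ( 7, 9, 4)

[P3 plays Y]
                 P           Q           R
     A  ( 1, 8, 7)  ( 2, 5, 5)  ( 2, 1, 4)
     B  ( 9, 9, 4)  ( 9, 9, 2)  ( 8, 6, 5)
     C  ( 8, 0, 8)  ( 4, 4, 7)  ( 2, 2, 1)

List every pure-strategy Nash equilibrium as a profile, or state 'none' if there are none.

(A,P,X): not NE [P1→B gives 9>3; P2→R gives 8>4; P3→Y gives 7>6]
(A,P,Y): not NE [P1→B gives 9>1]
(A,Q,X): not NE [P1→B gives 7>6; P2→R gives 8>7]
(A,Q,Y): not NE [P1→B gives 9>2; P2→P gives 8>5]
(A,R,X): NE
(A,R,Y): not NE [P1→B gives 8>2; P2→P gives 8>1; P3→X gives 8>4]
(B,P,X): not NE [P2→R gives 8>0; P3→Y gives 4>2]
(B,P,Y): NE
(B,Q,X): not NE [P2→R gives 8>7]
(B,Q,Y): not NE [P3→X gives 3>2]
(B,R,X): not NE [P1→C gives 7>4; P3→Y gives 5>1]
(B,R,Y): not NE [P2→Q gives 9>6]
(C,P,X): not NE [P1→B gives 9>7; P2→R gives 9>4; P3→Y gives 8>2]
(C,P,Y): not NE [P1→B gives 9>8; P2→Q gives 4>0]
(C,Q,X): not NE [P1→B gives 7>4; P2→R gives 9>8]
(C,Q,Y): not NE [P1→B gives 9>4]
(C,R,X): NE
(C,R,Y): not NE [P1→B gives 8>2; P2→Q gives 4>2; P3→X gives 4>1]

NE set: (A,R,X), (B,P,Y), (C,R,X)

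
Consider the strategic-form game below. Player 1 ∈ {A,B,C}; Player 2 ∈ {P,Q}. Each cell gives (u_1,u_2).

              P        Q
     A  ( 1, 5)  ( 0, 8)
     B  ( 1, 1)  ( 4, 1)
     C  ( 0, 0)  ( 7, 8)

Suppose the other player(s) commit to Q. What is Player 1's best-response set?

u_1(A vs Q) = 0
u_1(B vs Q) = 4
u_1(C vs Q) = 7
max payoff 7 at {C}

P1 best: {C}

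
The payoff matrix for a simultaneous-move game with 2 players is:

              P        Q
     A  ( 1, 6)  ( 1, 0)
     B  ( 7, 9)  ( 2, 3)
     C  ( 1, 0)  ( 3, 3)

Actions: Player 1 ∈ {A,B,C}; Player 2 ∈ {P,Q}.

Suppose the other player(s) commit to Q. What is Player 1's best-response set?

u_1(A vs Q) = 1
u_1(B vs Q) = 2
u_1(C vs Q) = 3
max payoff 3 at {C}

P1 best: {C}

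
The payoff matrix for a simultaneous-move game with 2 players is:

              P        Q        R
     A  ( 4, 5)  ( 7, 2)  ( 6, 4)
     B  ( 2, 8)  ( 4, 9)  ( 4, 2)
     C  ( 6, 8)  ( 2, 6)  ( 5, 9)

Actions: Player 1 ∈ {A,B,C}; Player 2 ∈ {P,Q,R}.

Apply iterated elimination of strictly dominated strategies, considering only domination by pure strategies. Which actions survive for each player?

P1 drop B (A beats it: P:4>2 Q:7>4 R:6>4)
P2 drop Q (P beats it: A:5>2 C:8>6)
P1→{A,C} P2→{P,R}

IESDS → P1:{A,C} P2:{P,R}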